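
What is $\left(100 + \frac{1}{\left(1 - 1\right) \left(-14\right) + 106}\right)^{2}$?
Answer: $\frac{112381201}{11236} \approx 10002.0$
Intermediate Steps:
$\left(100 + \frac{1}{\left(1 - 1\right) \left(-14\right) + 106}\right)^{2} = \left(100 + \frac{1}{0 \left(-14\right) + 106}\right)^{2} = \left(100 + \frac{1}{0 + 106}\right)^{2} = \left(100 + \frac{1}{106}\right)^{2} = \left(\frac{10601}{106}\right)^{2} = \frac{112381201}{11236}$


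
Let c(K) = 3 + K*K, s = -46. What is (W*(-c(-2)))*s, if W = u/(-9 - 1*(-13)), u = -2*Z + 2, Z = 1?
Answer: 0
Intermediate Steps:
u = 0 (u = -2*1 + 2 = -2 + 2 = 0)
c(K) = 3 + K**2
W = 0 (W = 0/(-9 - 1*(-13)) = 0/(-9 + 13) = 0/4 = 0*(1/4) = 0)
(W*(-c(-2)))*s = (0*(-(3 + (-2)**2)))*(-46) = (0*(-(3 + 4)))*(-46) = (0*(-1*7))*(-46) = (0*(-7))*(-46) = 0*(-46) = 0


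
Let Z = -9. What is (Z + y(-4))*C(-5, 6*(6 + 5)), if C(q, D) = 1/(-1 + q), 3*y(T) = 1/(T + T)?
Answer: 217/144 ≈ 1.5069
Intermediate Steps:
y(T) = 1/(6*T) (y(T) = 1/(3*(T + T)) = 1/(3*((2*T))) = (1/(2*T))/3 = 1/(6*T))
(Z + y(-4))*C(-5, 6*(6 + 5)) = (-9 + (⅙)/(-4))/(-1 - 5) = (-9 + (⅙)*(-¼))/(-6) = (-9 - 1/24)*(-⅙) = -217/24*(-⅙) = 217/144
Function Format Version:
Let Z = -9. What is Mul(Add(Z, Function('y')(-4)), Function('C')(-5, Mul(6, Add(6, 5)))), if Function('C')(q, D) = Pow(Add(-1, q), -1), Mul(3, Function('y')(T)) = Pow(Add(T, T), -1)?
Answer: Rational(217, 144) ≈ 1.5069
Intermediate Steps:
Function('y')(T) = Mul(Rational(1, 6), Pow(T, -1)) (Function('y')(T) = Mul(Rational(1, 3), Pow(Add(T, T), -1)) = Mul(Rational(1, 3), Pow(Mul(2, T), -1)) = Mul(Rational(1, 3), Mul(Rational(1, 2), Pow(T, -1))) = Mul(Rational(1, 6), Pow(T, -1)))
Mul(Add(Z, Function('y')(-4)), Function('C')(-5, Mul(6, Add(6, 5)))) = Mul(Add(-9, Mul(Rational(1, 6), Pow(-4, -1))), Pow(Add(-1, -5), -1)) = Mul(Add(-9, Mul(Rational(1, 6), Rational(-1, 4))), Pow(-6, -1)) = Mul(Add(-9, Rational(-1, 24)), Rational(-1, 6)) = Mul(Rational(-217, 24), Rational(-1, 6)) = Rational(217, 144)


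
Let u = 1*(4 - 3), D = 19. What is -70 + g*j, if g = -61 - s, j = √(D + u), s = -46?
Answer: -70 - 30*√5 ≈ -137.08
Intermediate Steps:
u = 1 (u = 1*1 = 1)
j = 2*√5 (j = √(19 + 1) = √20 = 2*√5 ≈ 4.4721)
g = -15 (g = -61 - 1*(-46) = -61 + 46 = -15)
-70 + g*j = -70 - 30*√5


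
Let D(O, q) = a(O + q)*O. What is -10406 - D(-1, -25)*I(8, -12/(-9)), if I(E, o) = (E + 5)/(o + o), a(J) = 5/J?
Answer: -166511/16 ≈ -10407.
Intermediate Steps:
D(O, q) = 5*O/(O + q) (D(O, q) = (5/(O + q))*O = 5*O/(O + q))
I(E, o) = (5 + E)/(2*o) (I(E, o) = (5 + E)/((2*o)) = (5 + E)*(1/(2*o)) = (5 + E)/(2*o))
-10406 - D(-1, -25)*I(8, -12/(-9)) = -10406 - 5*(-1)/(-1 - 25)*(5 + 8)/(2*((-12/(-9)))) = -10406 - 5*(-1)/(-26)*(½)*13/(-12*(-⅑)) = -10406 - 5*(-1)*(-1/26)*(½)*13/(4/3) = -10406 - 5*(½)*(¾)*13/26 = -10406 - 5*39/(26*8) = -10406 - 1*15/16 = -10406 - 15/16 = -166511/16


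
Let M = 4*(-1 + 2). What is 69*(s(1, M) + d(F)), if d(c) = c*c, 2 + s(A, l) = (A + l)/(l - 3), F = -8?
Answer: 4623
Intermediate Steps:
M = 4 (M = 4*1 = 4)
s(A, l) = -2 + (A + l)/(-3 + l) (s(A, l) = -2 + (A + l)/(l - 3) = -2 + (A + l)/(-3 + l))
d(c) = c²
69*(s(1, M) + d(F)) = 69*((6 + 1 - 1*4)/(-3 + 4) + (-8)²) = 69*((6 + 1 - 4)/1 + 64) = 69*(1*3 + 64) = 69*(3 + 64) = 69*67 = 4623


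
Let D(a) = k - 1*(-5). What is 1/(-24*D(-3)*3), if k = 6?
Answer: -1/792 ≈ -0.0012626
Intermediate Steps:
D(a) = 11 (D(a) = 6 - 1*(-5) = 6 + 5 = 11)
1/(-24*D(-3)*3) = 1/(-24*11*3) = 1/(-264*3) = 1/(-792) = -1/792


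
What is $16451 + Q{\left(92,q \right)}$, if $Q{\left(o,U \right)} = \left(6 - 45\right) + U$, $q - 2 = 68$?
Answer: $16482$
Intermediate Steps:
$q = 70$ ($q = 2 + 68 = 70$)
$Q{\left(o,U \right)} = -39 + U$
$16451 + Q{\left(92,q \right)} = 16451 + \left(-39 + 70\right) = 16451 + 31 = 16482$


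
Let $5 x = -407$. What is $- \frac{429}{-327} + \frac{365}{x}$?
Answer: $- \frac{140724}{44363} \approx -3.1721$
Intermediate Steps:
$x = - \frac{407}{5}$ ($x = \frac{1}{5} \left(-407\right) = - \frac{407}{5} \approx -81.4$)
$- \frac{429}{-327} + \frac{365}{x} = - \frac{429}{-327} + \frac{365}{- \frac{407}{5}} = \left(-429\right) \left(- \frac{1}{327}\right) + 365 \left(- \frac{5}{407}\right) = \frac{143}{109} - \frac{1825}{407} = - \frac{140724}{44363}$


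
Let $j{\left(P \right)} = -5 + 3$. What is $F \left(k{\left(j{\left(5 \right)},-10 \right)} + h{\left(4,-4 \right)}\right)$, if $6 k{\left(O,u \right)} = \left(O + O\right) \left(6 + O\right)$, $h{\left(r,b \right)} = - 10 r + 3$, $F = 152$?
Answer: $- \frac{18088}{3} \approx -6029.3$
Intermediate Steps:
$h{\left(r,b \right)} = 3 - 10 r$
$j{\left(P \right)} = -2$
$k{\left(O,u \right)} = \frac{O \left(6 + O\right)}{3}$ ($k{\left(O,u \right)} = \frac{\left(O + O\right) \left(6 + O\right)}{6} = \frac{2 O \left(6 + O\right)}{6} = \frac{O \left(6 + O\right)}{3}$)
$F \left(k{\left(j{\left(5 \right)},-10 \right)} + h{\left(4,-4 \right)}\right) = 152 \left(\frac{1}{3} \left(-2\right) \left(6 - 2\right) + \left(3 - 40\right)\right) = 152 \left(\frac{1}{3} \left(-2\right) 4 + \left(3 - 40\right)\right) = 152 \left(- \frac{8}{3} - 37\right) = 152 \left(- \frac{119}{3}\right) = - \frac{18088}{3}$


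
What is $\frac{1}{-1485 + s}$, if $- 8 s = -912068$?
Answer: $\frac{2}{225047} \approx 8.887 \cdot 10^{-6}$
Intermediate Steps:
$s = \frac{228017}{2}$ ($s = \left(- \frac{1}{8}\right) \left(-912068\right) = \frac{228017}{2} \approx 1.1401 \cdot 10^{5}$)
$\frac{1}{-1485 + s} = \frac{1}{-1485 + \frac{228017}{2}} = \frac{1}{\frac{225047}{2}} = \frac{2}{225047}$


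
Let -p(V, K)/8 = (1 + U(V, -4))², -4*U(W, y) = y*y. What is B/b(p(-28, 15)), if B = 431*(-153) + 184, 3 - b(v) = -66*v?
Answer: 65759/4749 ≈ 13.847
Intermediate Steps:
U(W, y) = -y²/4 (U(W, y) = -y*y/4 = -y²/4)
p(V, K) = -72 (p(V, K) = -8*(1 - ¼*(-4)²)² = -8*(1 - ¼*16)² = -8*(1 - 4)² = -8*(-3)² = -8*9 = -72)
b(v) = 3 + 66*v (b(v) = 3 - (-66)*v = 3 + 66*v)
B = -65759 (B = -65943 + 184 = -65759)
B/b(p(-28, 15)) = -65759/(3 + 66*(-72)) = -65759/(3 - 4752) = -65759/(-4749) = -65759*(-1/4749) = 65759/4749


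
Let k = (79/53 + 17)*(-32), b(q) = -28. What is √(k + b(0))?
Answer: 2*I*√435183/53 ≈ 24.894*I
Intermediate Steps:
k = -31360/53 (k = (79*(1/53) + 17)*(-32) = (79/53 + 17)*(-32) = (980/53)*(-32) = -31360/53 ≈ -591.70)
√(k + b(0)) = √(-31360/53 - 28) = √(-32844/53) = 2*I*√435183/53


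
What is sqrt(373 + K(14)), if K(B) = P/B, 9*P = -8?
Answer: sqrt(164465)/21 ≈ 19.312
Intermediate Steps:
P = -8/9 (P = (1/9)*(-8) = -8/9 ≈ -0.88889)
K(B) = -8/(9*B)
sqrt(373 + K(14)) = sqrt(373 - 8/9/14) = sqrt(373 - 8/9*1/14) = sqrt(373 - 4/63) = sqrt(23495/63) = sqrt(164465)/21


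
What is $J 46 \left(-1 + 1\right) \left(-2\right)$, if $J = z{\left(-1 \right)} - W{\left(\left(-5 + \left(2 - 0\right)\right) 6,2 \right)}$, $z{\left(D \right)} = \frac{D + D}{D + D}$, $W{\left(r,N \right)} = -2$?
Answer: $0$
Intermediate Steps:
$z{\left(D \right)} = 1$ ($z{\left(D \right)} = \frac{2 D}{2 D} = 2 D \frac{1}{2 D} = 1$)
$J = 3$ ($J = 1 - -2 = 1 + 2 = 3$)
$J 46 \left(-1 + 1\right) \left(-2\right) = 3 \cdot 46 \left(-1 + 1\right) \left(-2\right) = 138 \cdot 0 \left(-2\right) = 138 \cdot 0 = 0$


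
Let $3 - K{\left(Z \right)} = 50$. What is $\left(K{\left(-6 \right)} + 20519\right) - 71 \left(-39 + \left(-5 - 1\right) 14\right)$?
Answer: $29205$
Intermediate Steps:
$K{\left(Z \right)} = -47$ ($K{\left(Z \right)} = 3 - 50 = -47$)
$\left(K{\left(-6 \right)} + 20519\right) - 71 \left(-39 + \left(-5 - 1\right) 14\right) = \left(-47 + 20519\right) - 71 \left(-39 + \left(-5 - 1\right) 14\right) = 20472 - 71 \left(-39 + \left(-5 - 1\right) 14\right) = 20472 - 71 \left(-39 - 84\right) = 20472 - -8733 = 20472 + 8733 = 29205$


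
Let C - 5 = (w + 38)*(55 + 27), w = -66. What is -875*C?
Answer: 2004625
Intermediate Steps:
C = -2291 (C = 5 + (-66 + 38)*(55 + 27) = 5 - 28*82 = 5 - 2296 = -2291)
-875*C = -875*(-2291) = 2004625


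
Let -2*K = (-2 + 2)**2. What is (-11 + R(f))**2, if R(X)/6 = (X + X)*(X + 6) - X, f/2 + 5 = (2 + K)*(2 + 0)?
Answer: 9025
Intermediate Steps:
K = 0 (K = -(-2 + 2)**2/2 = -1/2*0**2 = -1/2*0 = 0)
f = -2 (f = -10 + 2*((2 + 0)*(2 + 0)) = -10 + 2*(2*2) = -10 + 2*4 = -10 + 8 = -2)
R(X) = -6*X + 12*X*(6 + X) (R(X) = 6*((X + X)*(X + 6) - X) = 6*((2*X)*(6 + X) - X) = 6*(2*X*(6 + X) - X) = 6*(-X + 2*X*(6 + X)) = -6*X + 12*X*(6 + X))
(-11 + R(f))**2 = (-11 + 6*(-2)*(11 + 2*(-2)))**2 = (-11 + 6*(-2)*(11 - 4))**2 = (-11 + 6*(-2)*7)**2 = (-11 - 84)**2 = (-95)**2 = 9025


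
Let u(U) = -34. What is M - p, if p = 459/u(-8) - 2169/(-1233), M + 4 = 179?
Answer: 51167/274 ≈ 186.74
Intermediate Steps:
M = 175 (M = -4 + 179 = 175)
p = -3217/274 (p = 459/(-34) - 2169/(-1233) = 459*(-1/34) - 2169*(-1/1233) = -27/2 + 241/137 = -3217/274 ≈ -11.741)
M - p = 175 - 1*(-3217/274) = 175 + 3217/274 = 51167/274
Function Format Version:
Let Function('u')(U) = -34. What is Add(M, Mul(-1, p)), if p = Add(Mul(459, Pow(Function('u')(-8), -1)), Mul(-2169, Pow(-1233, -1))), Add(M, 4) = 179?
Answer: Rational(51167, 274) ≈ 186.74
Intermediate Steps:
M = 175 (M = Add(-4, 179) = 175)
p = Rational(-3217, 274) (p = Add(Mul(459, Pow(-34, -1)), Mul(-2169, Pow(-1233, -1))) = Add(Mul(459, Rational(-1, 34)), Mul(-2169, Rational(-1, 1233))) = Add(Rational(-27, 2), Rational(241, 137)) = Rational(-3217, 274) ≈ -11.741)
Add(M, Mul(-1, p)) = Add(175, Mul(-1, Rational(-3217, 274))) = Add(175, Rational(3217, 274)) = Rational(51167, 274)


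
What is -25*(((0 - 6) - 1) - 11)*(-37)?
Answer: -16650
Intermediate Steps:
-25*(((0 - 6) - 1) - 11)*(-37) = -25*((-6 - 1) - 11)*(-37) = -25*(-7 - 11)*(-37) = -25*(-18)*(-37) = 450*(-37) = -16650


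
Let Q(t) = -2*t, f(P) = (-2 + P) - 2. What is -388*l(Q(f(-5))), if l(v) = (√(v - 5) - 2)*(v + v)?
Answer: 27936 - 13968*√13 ≈ -22426.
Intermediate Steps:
f(P) = -4 + P
l(v) = 2*v*(-2 + √(-5 + v)) (l(v) = (√(-5 + v) - 2)*(2*v) = (-2 + √(-5 + v))*(2*v) = 2*v*(-2 + √(-5 + v)))
-388*l(Q(f(-5))) = -776*(-2*(-4 - 5))*(-2 + √(-5 - 2*(-4 - 5))) = -776*(-2*(-9))*(-2 + √(-5 - 2*(-9))) = -776*18*(-2 + √(-5 + 18)) = -776*18*(-2 + √13) = -388*(-72 + 36*√13) = 27936 - 13968*√13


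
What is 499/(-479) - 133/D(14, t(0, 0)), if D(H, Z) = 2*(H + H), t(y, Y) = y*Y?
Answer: -13093/3832 ≈ -3.4168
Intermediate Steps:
t(y, Y) = Y*y
D(H, Z) = 4*H (D(H, Z) = 2*(2*H) = 4*H)
499/(-479) - 133/D(14, t(0, 0)) = 499/(-479) - 133/(4*14) = 499*(-1/479) - 133/56 = -499/479 - 133*1/56 = -499/479 - 19/8 = -13093/3832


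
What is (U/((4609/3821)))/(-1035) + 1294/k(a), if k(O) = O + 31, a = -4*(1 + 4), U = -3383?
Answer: 574088953/4770315 ≈ 120.35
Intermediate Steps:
a = -20 (a = -4*5 = -20)
k(O) = 31 + O
(U/((4609/3821)))/(-1035) + 1294/k(a) = -3383/(4609/3821)/(-1035) + 1294/(31 - 20) = -3383/(4609*(1/3821))*(-1/1035) + 1294/11 = -3383/4609/3821*(-1/1035) + 1294*(1/11) = -3383*3821/4609*(-1/1035) + 1294/11 = -12926443/4609*(-1/1035) + 1294/11 = 12926443/4770315 + 1294/11 = 574088953/4770315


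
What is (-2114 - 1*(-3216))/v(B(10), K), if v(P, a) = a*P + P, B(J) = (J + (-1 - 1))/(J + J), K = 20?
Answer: 2755/21 ≈ 131.19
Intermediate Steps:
B(J) = (-2 + J)/(2*J) (B(J) = (J - 2)/((2*J)) = (-2 + J)*(1/(2*J)) = (-2 + J)/(2*J))
v(P, a) = P + P*a (v(P, a) = P*a + P = P + P*a)
(-2114 - 1*(-3216))/v(B(10), K) = (-2114 - 1*(-3216))/((((1/2)*(-2 + 10)/10)*(1 + 20))) = (-2114 + 3216)/((((1/2)*(1/10)*8)*21)) = 1102/(((2/5)*21)) = 1102/(42/5) = 1102*(5/42) = 2755/21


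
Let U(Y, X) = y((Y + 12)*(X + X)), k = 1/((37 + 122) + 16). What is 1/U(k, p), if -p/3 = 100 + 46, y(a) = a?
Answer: -175/1840476 ≈ -9.5084e-5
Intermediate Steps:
k = 1/175 (k = 1/(159 + 16) = 1/175 ≈ 0.0057143)
p = -438 (p = -3*(100 + 46) = -3*146 = -438)
U(Y, X) = 2*X*(12 + Y) (U(Y, X) = (Y + 12)*(X + X) = (12 + Y)*(2*X) = 2*X*(12 + Y))
1/U(k, p) = 1/(2*(-438)*(12 + 1/175)) = 1/(2*(-438)*(2101/175)) = 1/(-1840476/175) = -175/1840476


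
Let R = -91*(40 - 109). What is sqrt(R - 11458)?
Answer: I*sqrt(5179) ≈ 71.965*I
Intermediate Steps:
R = 6279 (R = -91*(-69) = 6279)
sqrt(R - 11458) = sqrt(6279 - 11458) = sqrt(-5179) = I*sqrt(5179)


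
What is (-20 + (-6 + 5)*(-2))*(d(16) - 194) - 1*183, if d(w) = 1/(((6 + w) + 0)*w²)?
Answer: 9318135/2816 ≈ 3309.0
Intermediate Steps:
d(w) = 1/(w²*(6 + w)) (d(w) = 1/((6 + w)*w²) = 1/(w²*(6 + w)))
(-20 + (-6 + 5)*(-2))*(d(16) - 194) - 1*183 = (-20 + (-6 + 5)*(-2))*(1/(16²*(6 + 16)) - 194) - 1*183 = (-20 - 1*(-2))*((1/256)/22 - 194) - 183 = (-20 + 2)*((1/256)*(1/22) - 194) - 183 = -18*(1/5632 - 194) - 183 = -18*(-1092607/5632) - 183 = 9833463/2816 - 183 = 9318135/2816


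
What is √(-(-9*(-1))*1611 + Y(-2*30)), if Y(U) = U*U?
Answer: 3*I*√1211 ≈ 104.4*I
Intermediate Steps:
Y(U) = U²
√(-(-9*(-1))*1611 + Y(-2*30)) = √(-(-9*(-1))*1611 + (-2*30)²) = √(-9*1611 + (-60)²) = √(-1*14499 + 3600) = √(-14499 + 3600) = √(-10899) = 3*I*√1211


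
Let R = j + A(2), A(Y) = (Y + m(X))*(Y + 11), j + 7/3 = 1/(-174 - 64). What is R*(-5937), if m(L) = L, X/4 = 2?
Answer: -180387829/238 ≈ -7.5793e+5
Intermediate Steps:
j = -1669/714 (j = -7/3 + 1/(-174 - 64) = -7/3 + 1/(-238) = -7/3 - 1/238 = -1669/714 ≈ -2.3375)
X = 8 (X = 4*2 = 8)
A(Y) = (8 + Y)*(11 + Y) (A(Y) = (Y + 8)*(Y + 11) = (8 + Y)*(11 + Y))
R = 91151/714 (R = -1669/714 + (88 + 2² + 19*2) = -1669/714 + (88 + 4 + 38) = -1669/714 + 130 = 91151/714 ≈ 127.66)
R*(-5937) = (91151/714)*(-5937) = -180387829/238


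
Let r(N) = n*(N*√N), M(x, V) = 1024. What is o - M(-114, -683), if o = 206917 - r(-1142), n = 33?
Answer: 205893 + 37686*I*√1142 ≈ 2.0589e+5 + 1.2735e+6*I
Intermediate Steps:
r(N) = 33*N^(3/2) (r(N) = 33*(N*√N) = 33*N^(3/2))
o = 206917 + 37686*I*√1142 (o = 206917 - 33*(-1142)^(3/2) = 206917 - 33*(-1142*I*√1142) = 206917 - (-37686)*I*√1142 = 206917 + 37686*I*√1142 ≈ 2.0692e+5 + 1.2735e+6*I)
o - M(-114, -683) = (206917 + 37686*I*√1142) - 1*1024 = (206917 + 37686*I*√1142) - 1024 = 205893 + 37686*I*√1142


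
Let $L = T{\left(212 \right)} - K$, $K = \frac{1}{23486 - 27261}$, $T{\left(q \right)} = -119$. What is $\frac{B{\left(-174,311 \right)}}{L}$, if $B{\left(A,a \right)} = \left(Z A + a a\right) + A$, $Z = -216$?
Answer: $- \frac{506344525}{449224} \approx -1127.2$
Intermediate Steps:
$K = - \frac{1}{3775}$ ($K = \frac{1}{-3775} = - \frac{1}{3775} \approx -0.0002649$)
$B{\left(A,a \right)} = a^{2} - 215 A$ ($B{\left(A,a \right)} = \left(- 216 A + a a\right) + A = \left(- 216 A + a^{2}\right) + A = \left(a^{2} - 216 A\right) + A = a^{2} - 215 A$)
$L = - \frac{449224}{3775}$ ($L = -119 - - \frac{1}{3775} = -119 + \frac{1}{3775} = - \frac{449224}{3775} \approx -119.0$)
$\frac{B{\left(-174,311 \right)}}{L} = \frac{311^{2} - -37410}{- \frac{449224}{3775}} = \left(96721 + 37410\right) \left(- \frac{3775}{449224}\right) = 134131 \left(- \frac{3775}{449224}\right) = - \frac{506344525}{449224}$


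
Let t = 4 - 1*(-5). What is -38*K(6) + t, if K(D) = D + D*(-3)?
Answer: 465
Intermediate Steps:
K(D) = -2*D (K(D) = D - 3*D = -2*D)
t = 9 (t = 4 + 5 = 9)
-38*K(6) + t = -(-76)*6 + 9 = -38*(-12) + 9 = 456 + 9 = 465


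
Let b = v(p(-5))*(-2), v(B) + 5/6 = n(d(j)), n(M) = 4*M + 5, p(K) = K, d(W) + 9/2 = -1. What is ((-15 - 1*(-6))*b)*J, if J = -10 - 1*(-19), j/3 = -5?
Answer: -2889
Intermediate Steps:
j = -15 (j = 3*(-5) = -15)
d(W) = -11/2 (d(W) = -9/2 - 1 = -11/2)
n(M) = 5 + 4*M
v(B) = -107/6 (v(B) = -5/6 + (5 + 4*(-11/2)) = -5/6 + (5 - 22) = -5/6 - 17 = -107/6)
b = 107/3 (b = -107/6*(-2) = 107/3 ≈ 35.667)
J = 9 (J = -10 + 19 = 9)
((-15 - 1*(-6))*b)*J = ((-15 - 1*(-6))*(107/3))*9 = ((-15 + 6)*(107/3))*9 = -9*107/3*9 = -321*9 = -2889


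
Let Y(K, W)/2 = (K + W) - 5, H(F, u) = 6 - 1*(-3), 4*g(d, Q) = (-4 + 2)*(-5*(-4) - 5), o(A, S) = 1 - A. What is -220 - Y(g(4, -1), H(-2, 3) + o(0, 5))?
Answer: -215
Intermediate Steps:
g(d, Q) = -15/2 (g(d, Q) = ((-4 + 2)*(-5*(-4) - 5))/4 = (-2*(20 - 5))/4 = (-2*15)/4 = (1/4)*(-30) = -15/2)
H(F, u) = 9 (H(F, u) = 6 + 3 = 9)
Y(K, W) = -10 + 2*K + 2*W (Y(K, W) = 2*((K + W) - 5) = 2*(-5 + K + W) = -10 + 2*K + 2*W)
-220 - Y(g(4, -1), H(-2, 3) + o(0, 5)) = -220 - (-10 + 2*(-15/2) + 2*(9 + (1 - 1*0))) = -220 - (-10 - 15 + 2*(9 + (1 + 0))) = -220 - (-10 - 15 + 2*(9 + 1)) = -220 - (-10 - 15 + 2*10) = -220 - (-10 - 15 + 20) = -220 - 1*(-5) = -220 + 5 = -215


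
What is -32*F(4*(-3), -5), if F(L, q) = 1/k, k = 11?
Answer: -32/11 ≈ -2.9091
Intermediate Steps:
F(L, q) = 1/11
-32*F(4*(-3), -5) = -32*1/11 = -32/11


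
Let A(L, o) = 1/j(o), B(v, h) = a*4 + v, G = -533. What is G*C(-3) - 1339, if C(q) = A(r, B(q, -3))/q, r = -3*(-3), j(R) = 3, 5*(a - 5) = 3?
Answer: -11518/9 ≈ -1279.8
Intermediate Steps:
a = 28/5 (a = 5 + (⅕)*3 = 5 + ⅗ = 28/5 ≈ 5.6000)
r = 9
B(v, h) = 112/5 + v (B(v, h) = (28/5)*4 + v = 112/5 + v)
A(L, o) = ⅓ (A(L, o) = 1/3 = ⅓)
C(q) = 1/(3*q)
G*C(-3) - 1339 = -533/(3*(-3)) - 1339 = -533*(-1)/(3*3) - 1339 = -533*(-⅑) - 1339 = 533/9 - 1339 = -11518/9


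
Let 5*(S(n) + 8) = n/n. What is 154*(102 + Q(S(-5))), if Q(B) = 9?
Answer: 17094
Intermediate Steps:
S(n) = -39/5 (S(n) = -8 + (n/n)/5 = -8 + (⅕)*1 = -8 + ⅕ = -39/5)
154*(102 + Q(S(-5))) = 154*(102 + 9) = 154*111 = 17094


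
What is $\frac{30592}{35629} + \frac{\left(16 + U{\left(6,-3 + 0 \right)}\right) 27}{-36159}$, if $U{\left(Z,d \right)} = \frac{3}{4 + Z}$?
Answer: $\frac{3634986017}{4294363370} \approx 0.84645$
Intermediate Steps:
$\frac{30592}{35629} + \frac{\left(16 + U{\left(6,-3 + 0 \right)}\right) 27}{-36159} = \frac{30592}{35629} + \frac{\left(16 + \frac{3}{4 + 6}\right) 27}{-36159} = 30592 \cdot \frac{1}{35629} + \left(16 + \frac{3}{10}\right) 27 \left(- \frac{1}{36159}\right) = \frac{30592}{35629} + \left(16 + 3 \cdot \frac{1}{10}\right) 27 \left(- \frac{1}{36159}\right) = \frac{30592}{35629} + \left(16 + \frac{3}{10}\right) 27 \left(- \frac{1}{36159}\right) = \frac{30592}{35629} + \frac{163}{10} \cdot 27 \left(- \frac{1}{36159}\right) = \frac{30592}{35629} + \frac{4401}{10} \left(- \frac{1}{36159}\right) = \frac{30592}{35629} - \frac{1467}{120530} = \frac{3634986017}{4294363370}$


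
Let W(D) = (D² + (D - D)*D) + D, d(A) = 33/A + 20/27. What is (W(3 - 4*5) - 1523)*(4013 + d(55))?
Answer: -75329104/15 ≈ -5.0219e+6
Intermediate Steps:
d(A) = 20/27 + 33/A (d(A) = 33/A + 20*(1/27) = 33/A + 20/27 = 20/27 + 33/A)
W(D) = D + D² (W(D) = (D² + 0*D) + D = (D² + 0) + D = D² + D = D + D²)
(W(3 - 4*5) - 1523)*(4013 + d(55)) = ((3 - 4*5)*(1 + (3 - 4*5)) - 1523)*(4013 + (20/27 + 33/55)) = ((3 - 20)*(1 + (3 - 20)) - 1523)*(4013 + (20/27 + 33*(1/55))) = (-17*(1 - 17) - 1523)*(4013 + (20/27 + ⅗)) = (-17*(-16) - 1523)*(4013 + 181/135) = (272 - 1523)*(541936/135) = -1251*541936/135 = -75329104/15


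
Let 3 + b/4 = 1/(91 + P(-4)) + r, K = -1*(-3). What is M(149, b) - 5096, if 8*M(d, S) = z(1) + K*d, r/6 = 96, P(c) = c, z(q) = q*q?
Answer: -5040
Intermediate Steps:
z(q) = q²
r = 576 (r = 6*96 = 576)
K = 3
b = 199408/87 (b = -12 + 4*(1/(91 - 4) + 576) = -12 + 4*(1/87 + 576) = -12 + 4*(50113/87) = -12 + 200452/87 = 199408/87 ≈ 2292.0)
M(d, S) = ⅛ + 3*d/8 (M(d, S) = (1² + 3*d)/8 = (1 + 3*d)/8 = ⅛ + 3*d/8)
M(149, b) - 5096 = (⅛ + (3/8)*149) - 5096 = (⅛ + 447/8) - 5096 = 56 - 5096 = -5040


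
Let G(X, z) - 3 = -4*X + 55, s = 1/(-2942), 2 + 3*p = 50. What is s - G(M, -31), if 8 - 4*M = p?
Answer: -194173/2942 ≈ -66.000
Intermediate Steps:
p = 16 (p = -⅔ + (⅓)*50 = -⅔ + 50/3 = 16)
M = -2 (M = 2 - ¼*16 = 2 - 4 = -2)
s = -1/2942 ≈ -0.00033990
G(X, z) = 58 - 4*X (G(X, z) = 3 + (-4*X + 55) = 3 + (55 - 4*X) = 58 - 4*X)
s - G(M, -31) = -1/2942 - (58 - 4*(-2)) = -1/2942 - (58 + 8) = -1/2942 - 1*66 = -1/2942 - 66 = -194173/2942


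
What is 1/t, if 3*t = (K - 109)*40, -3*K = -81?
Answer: -3/3280 ≈ -0.00091463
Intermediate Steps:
K = 27 (K = -⅓*(-81) = 27)
t = -3280/3 (t = ((27 - 109)*40)/3 = (-82*40)/3 = (⅓)*(-3280) = -3280/3 ≈ -1093.3)
1/t = 1/(-3280/3) = -3/3280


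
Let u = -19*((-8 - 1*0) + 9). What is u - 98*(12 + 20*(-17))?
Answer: 32125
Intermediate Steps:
u = -19 (u = -19*((-8 + 0) + 9) = -19*(-8 + 9) = -19*1 = -19)
u - 98*(12 + 20*(-17)) = -19 - 98*(12 + 20*(-17)) = -19 - 98*(12 - 340) = -19 - 98*(-328) = -19 + 32144 = 32125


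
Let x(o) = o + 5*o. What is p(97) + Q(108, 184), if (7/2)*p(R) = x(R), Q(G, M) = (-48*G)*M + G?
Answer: -6675072/7 ≈ -9.5358e+5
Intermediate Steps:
Q(G, M) = G - 48*G*M (Q(G, M) = -48*G*M + G = G - 48*G*M)
x(o) = 6*o
p(R) = 12*R/7 (p(R) = 2*(6*R)/7 = 12*R/7)
p(97) + Q(108, 184) = (12/7)*97 + 108*(1 - 48*184) = 1164/7 + 108*(1 - 8832) = 1164/7 + 108*(-8831) = 1164/7 - 953748 = -6675072/7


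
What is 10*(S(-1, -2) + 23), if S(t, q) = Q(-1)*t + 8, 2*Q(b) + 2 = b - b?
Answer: 320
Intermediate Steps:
Q(b) = -1 (Q(b) = -1 + (b - b)/2 = -1 + (½)*0 = -1 + 0 = -1)
S(t, q) = 8 - t (S(t, q) = -t + 8 = 8 - t)
10*(S(-1, -2) + 23) = 10*((8 - 1*(-1)) + 23) = 10*((8 + 1) + 23) = 10*(9 + 23) = 10*32 = 320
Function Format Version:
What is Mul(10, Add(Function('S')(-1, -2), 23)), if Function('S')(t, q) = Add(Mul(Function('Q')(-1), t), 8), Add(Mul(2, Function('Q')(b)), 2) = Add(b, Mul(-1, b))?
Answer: 320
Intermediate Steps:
Function('Q')(b) = -1 (Function('Q')(b) = Add(-1, Mul(Rational(1, 2), Add(b, Mul(-1, b)))) = Add(-1, Mul(Rational(1, 2), 0)) = Add(-1, 0) = -1)
Function('S')(t, q) = Add(8, Mul(-1, t)) (Function('S')(t, q) = Add(Mul(-1, t), 8) = Add(8, Mul(-1, t)))
Mul(10, Add(Function('S')(-1, -2), 23)) = Mul(10, Add(Add(8, Mul(-1, -1)), 23)) = Mul(10, Add(Add(8, 1), 23)) = Mul(10, Add(9, 23)) = Mul(10, 32) = 320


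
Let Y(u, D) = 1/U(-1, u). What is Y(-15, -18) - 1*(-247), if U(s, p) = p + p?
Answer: 7409/30 ≈ 246.97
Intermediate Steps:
U(s, p) = 2*p
Y(u, D) = 1/(2*u)
Y(-15, -18) - 1*(-247) = (½)/(-15) - 1*(-247) = (½)*(-1/15) + 247 = -1/30 + 247 = 7409/30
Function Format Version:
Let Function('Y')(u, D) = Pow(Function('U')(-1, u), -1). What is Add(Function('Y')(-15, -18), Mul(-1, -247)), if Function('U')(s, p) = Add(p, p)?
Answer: Rational(7409, 30) ≈ 246.97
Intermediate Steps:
Function('U')(s, p) = Mul(2, p)
Function('Y')(u, D) = Mul(Rational(1, 2), Pow(u, -1)) (Function('Y')(u, D) = Pow(Mul(2, u), -1) = Mul(Rational(1, 2), Pow(u, -1)))
Add(Function('Y')(-15, -18), Mul(-1, -247)) = Add(Mul(Rational(1, 2), Pow(-15, -1)), Mul(-1, -247)) = Add(Mul(Rational(1, 2), Rational(-1, 15)), 247) = Add(Rational(-1, 30), 247) = Rational(7409, 30)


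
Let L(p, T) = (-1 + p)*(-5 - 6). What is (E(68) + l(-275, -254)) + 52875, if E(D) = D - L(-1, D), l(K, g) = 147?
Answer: 53068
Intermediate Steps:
L(p, T) = 11 - 11*p (L(p, T) = (-1 + p)*(-11) = 11 - 11*p)
E(D) = -22 + D (E(D) = D - (11 - 11*(-1)) = D - (11 + 11) = D - 1*22 = D - 22 = -22 + D)
(E(68) + l(-275, -254)) + 52875 = ((-22 + 68) + 147) + 52875 = (46 + 147) + 52875 = 193 + 52875 = 53068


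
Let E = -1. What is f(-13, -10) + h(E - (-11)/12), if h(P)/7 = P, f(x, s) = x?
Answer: -163/12 ≈ -13.583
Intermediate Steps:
h(P) = 7*P
f(-13, -10) + h(E - (-11)/12) = -13 + 7*(-1 - (-11)/12) = -13 + 7*(-1 - 1*(-11/12)) = -13 + 7*(-1 + 11/12) = -13 + 7*(-1/12) = -13 - 7/12 = -163/12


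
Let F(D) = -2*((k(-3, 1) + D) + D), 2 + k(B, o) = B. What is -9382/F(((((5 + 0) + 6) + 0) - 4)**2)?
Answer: 4691/93 ≈ 50.441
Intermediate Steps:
k(B, o) = -2 + B
F(D) = 10 - 4*D (F(D) = -2*(((-2 - 3) + D) + D) = -2*((-5 + D) + D) = -2*(-5 + 2*D) = 10 - 4*D)
-9382/F(((((5 + 0) + 6) + 0) - 4)**2) = -9382/(10 - 4*((((5 + 0) + 6) + 0) - 4)**2) = -9382/(10 - 4*(((5 + 6) + 0) - 4)**2) = -9382/(10 - 4*((11 + 0) - 4)**2) = -9382/(10 - 4*(11 - 4)**2) = -9382/(10 - 4*7**2) = -9382/(10 - 4*49) = -9382/(10 - 196) = -9382/(-186) = -9382*(-1/186) = 4691/93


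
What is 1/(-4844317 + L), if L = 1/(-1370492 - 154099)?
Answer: -1524591/7385602099348 ≈ -2.0643e-7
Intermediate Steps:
L = -1/1524591 (L = 1/(-1524591) = -1/1524591 ≈ -6.5591e-7)
1/(-4844317 + L) = 1/(-4844317 - 1/1524591) = 1/(-7385602099348/1524591) = -1524591/7385602099348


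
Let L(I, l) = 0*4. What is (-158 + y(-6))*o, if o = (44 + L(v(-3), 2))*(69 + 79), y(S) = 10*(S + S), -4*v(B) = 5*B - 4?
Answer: -1810336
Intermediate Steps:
v(B) = 1 - 5*B/4 (v(B) = -(5*B - 4)/4 = -(-4 + 5*B)/4 = 1 - 5*B/4)
L(I, l) = 0
y(S) = 20*S (y(S) = 10*(2*S) = 20*S)
o = 6512 (o = (44 + 0)*(69 + 79) = 44*148 = 6512)
(-158 + y(-6))*o = (-158 + 20*(-6))*6512 = (-158 - 120)*6512 = -278*6512 = -1810336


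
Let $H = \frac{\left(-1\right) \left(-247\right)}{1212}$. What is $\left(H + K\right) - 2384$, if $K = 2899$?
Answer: $\frac{624427}{1212} \approx 515.2$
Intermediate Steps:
$H = \frac{247}{1212}$ ($H = 247 \cdot \frac{1}{1212} = \frac{247}{1212} \approx 0.2038$)
$\left(H + K\right) - 2384 = \left(\frac{247}{1212} + 2899\right) - 2384 = \frac{3513835}{1212} - 2384 = \frac{624427}{1212}$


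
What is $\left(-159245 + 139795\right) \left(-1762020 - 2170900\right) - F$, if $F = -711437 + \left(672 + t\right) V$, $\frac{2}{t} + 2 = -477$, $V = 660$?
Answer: $\frac{36641374159563}{479} \approx 7.6496 \cdot 10^{10}$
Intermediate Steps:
$t = - \frac{2}{479}$ ($t = \frac{2}{-2 - 477} = \frac{2}{-479} = 2 \left(- \frac{1}{479}\right) = - \frac{2}{479} \approx -0.0041754$)
$F = - \frac{128333563}{479}$ ($F = -711437 + \left(672 - \frac{2}{479}\right) 660 = -711437 + \frac{321886}{479} \cdot 660 = -711437 + \frac{212444760}{479} = - \frac{128333563}{479} \approx -2.6792 \cdot 10^{5}$)
$\left(-159245 + 139795\right) \left(-1762020 - 2170900\right) - F = \left(-159245 + 139795\right) \left(-1762020 - 2170900\right) - - \frac{128333563}{479} = \left(-19450\right) \left(-3932920\right) + \frac{128333563}{479} = 76495294000 + \frac{128333563}{479} = \frac{36641374159563}{479}$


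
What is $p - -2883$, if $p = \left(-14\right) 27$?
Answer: $2505$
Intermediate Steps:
$p = -378$
$p - -2883 = -378 - -2883 = -378 + 2883 = 2505$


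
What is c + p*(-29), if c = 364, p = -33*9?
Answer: 8977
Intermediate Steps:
p = -297
c + p*(-29) = 364 - 297*(-29) = 364 + 8613 = 8977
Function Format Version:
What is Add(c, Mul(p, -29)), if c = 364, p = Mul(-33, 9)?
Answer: 8977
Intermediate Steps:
p = -297
Add(c, Mul(p, -29)) = Add(364, Mul(-297, -29)) = Add(364, 8613) = 8977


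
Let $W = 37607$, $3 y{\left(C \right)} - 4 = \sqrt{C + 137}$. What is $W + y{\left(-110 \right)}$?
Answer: $\frac{112825}{3} + \sqrt{3} \approx 37610.0$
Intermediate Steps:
$y{\left(C \right)} = \frac{4}{3} + \frac{\sqrt{137 + C}}{3}$ ($y{\left(C \right)} = \frac{4}{3} + \frac{\sqrt{C + 137}}{3} = \frac{4}{3} + \frac{\sqrt{137 + C}}{3}$)
$W + y{\left(-110 \right)} = 37607 + \left(\frac{4}{3} + \frac{\sqrt{137 - 110}}{3}\right) = 37607 + \left(\frac{4}{3} + \frac{\sqrt{27}}{3}\right) = 37607 + \left(\frac{4}{3} + \frac{3 \sqrt{3}}{3}\right) = 37607 + \left(\frac{4}{3} + \sqrt{3}\right) = \frac{112825}{3} + \sqrt{3}$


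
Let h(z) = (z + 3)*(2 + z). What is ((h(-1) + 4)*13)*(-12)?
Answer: -936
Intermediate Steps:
h(z) = (2 + z)*(3 + z) (h(z) = (3 + z)*(2 + z) = (2 + z)*(3 + z))
((h(-1) + 4)*13)*(-12) = (((6 + (-1)**2 + 5*(-1)) + 4)*13)*(-12) = (((6 + 1 - 5) + 4)*13)*(-12) = ((2 + 4)*13)*(-12) = (6*13)*(-12) = 78*(-12) = -936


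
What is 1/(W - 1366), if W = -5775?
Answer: -1/7141 ≈ -0.00014004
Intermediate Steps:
1/(W - 1366) = 1/(-5775 - 1366) = 1/(-7141) = -1/7141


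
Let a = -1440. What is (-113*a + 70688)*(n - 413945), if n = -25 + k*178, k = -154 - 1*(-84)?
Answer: -99532173440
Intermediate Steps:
k = -70 (k = -154 + 84 = -70)
n = -12485 (n = -25 - 70*178 = -25 - 12460 = -12485)
(-113*a + 70688)*(n - 413945) = (-113*(-1440) + 70688)*(-12485 - 413945) = (162720 + 70688)*(-426430) = 233408*(-426430) = -99532173440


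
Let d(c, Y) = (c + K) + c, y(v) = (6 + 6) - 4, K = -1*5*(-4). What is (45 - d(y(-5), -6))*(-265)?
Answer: -2385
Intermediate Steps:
K = 20 (K = -5*(-4) = 20)
y(v) = 8 (y(v) = 12 - 4 = 8)
d(c, Y) = 20 + 2*c (d(c, Y) = (c + 20) + c = (20 + c) + c = 20 + 2*c)
(45 - d(y(-5), -6))*(-265) = (45 - (20 + 2*8))*(-265) = (45 - (20 + 16))*(-265) = (45 - 1*36)*(-265) = (45 - 36)*(-265) = 9*(-265) = -2385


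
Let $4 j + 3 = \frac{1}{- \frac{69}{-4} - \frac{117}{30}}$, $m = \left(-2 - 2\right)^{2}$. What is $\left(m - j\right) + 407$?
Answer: $\frac{452545}{1068} \approx 423.73$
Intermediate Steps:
$m = 16$ ($m = \left(-4\right)^{2} = 16$)
$j = - \frac{781}{1068}$ ($j = - \frac{3}{4} + \frac{1}{4 \left(- \frac{69}{-4} - \frac{117}{30}\right)} = - \frac{3}{4} + \frac{1}{4 \left(\left(-69\right) \left(- \frac{1}{4}\right) - \frac{39}{10}\right)} = - \frac{3}{4} + \frac{1}{4 \left(\frac{69}{4} - \frac{39}{10}\right)} = - \frac{3}{4} + \frac{1}{4 \cdot \frac{267}{20}} = - \frac{3}{4} + \frac{1}{4} \cdot \frac{20}{267} = - \frac{3}{4} + \frac{5}{267} = - \frac{781}{1068} \approx -0.73127$)
$\left(m - j\right) + 407 = \left(16 - - \frac{781}{1068}\right) + 407 = \left(16 + \frac{781}{1068}\right) + 407 = \frac{17869}{1068} + 407 = \frac{452545}{1068}$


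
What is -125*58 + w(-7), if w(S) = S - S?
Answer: -7250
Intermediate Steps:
w(S) = 0
-125*58 + w(-7) = -125*58 + 0 = -7250 + 0 = -7250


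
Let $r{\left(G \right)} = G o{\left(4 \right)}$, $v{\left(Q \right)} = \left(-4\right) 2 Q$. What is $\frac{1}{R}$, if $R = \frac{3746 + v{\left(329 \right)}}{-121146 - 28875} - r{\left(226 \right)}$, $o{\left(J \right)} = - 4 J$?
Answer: $\frac{150021}{542474822} \approx 0.00027655$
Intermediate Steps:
$v{\left(Q \right)} = - 8 Q$
$r{\left(G \right)} = - 16 G$ ($r{\left(G \right)} = G \left(\left(-4\right) 4\right) = G \left(-16\right) = - 16 G$)
$R = \frac{542474822}{150021}$ ($R = \frac{3746 - 2632}{-121146 - 28875} - \left(-16\right) 226 = \frac{3746 - 2632}{-150021} - -3616 = 1114 \left(- \frac{1}{150021}\right) + 3616 = - \frac{1114}{150021} + 3616 = \frac{542474822}{150021} \approx 3616.0$)
$\frac{1}{R} = \frac{1}{\frac{542474822}{150021}} = \frac{150021}{542474822}$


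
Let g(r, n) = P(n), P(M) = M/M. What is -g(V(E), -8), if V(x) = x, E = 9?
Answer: -1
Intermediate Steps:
P(M) = 1
g(r, n) = 1
-g(V(E), -8) = -1*1 = -1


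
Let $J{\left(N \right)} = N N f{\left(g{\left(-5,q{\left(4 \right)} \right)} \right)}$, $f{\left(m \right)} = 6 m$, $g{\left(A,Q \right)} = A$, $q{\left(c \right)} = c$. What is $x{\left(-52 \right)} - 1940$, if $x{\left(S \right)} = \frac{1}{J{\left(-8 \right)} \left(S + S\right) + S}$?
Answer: $- \frac{387278319}{199628} \approx -1940.0$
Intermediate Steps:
$J{\left(N \right)} = - 30 N^{2}$ ($J{\left(N \right)} = N N 6 \left(-5\right) = N^{2} \left(-30\right) = - 30 N^{2}$)
$x{\left(S \right)} = - \frac{1}{3839 S}$ ($x{\left(S \right)} = \frac{1}{- 30 \left(-8\right)^{2} \left(S + S\right) + S} = \frac{1}{\left(-30\right) 64 \cdot 2 S + S} = \frac{1}{- 1920 \cdot 2 S + S} = \frac{1}{- 3840 S + S} = \frac{1}{\left(-3839\right) S} = - \frac{1}{3839 S}$)
$x{\left(-52 \right)} - 1940 = - \frac{1}{3839 \left(-52\right)} - 1940 = \left(- \frac{1}{3839}\right) \left(- \frac{1}{52}\right) - 1940 = \frac{1}{199628} - 1940 = - \frac{387278319}{199628}$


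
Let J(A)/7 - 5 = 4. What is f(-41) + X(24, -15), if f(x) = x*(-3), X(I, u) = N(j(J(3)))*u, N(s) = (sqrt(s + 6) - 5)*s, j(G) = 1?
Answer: 198 - 15*sqrt(7) ≈ 158.31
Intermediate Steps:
J(A) = 63 (J(A) = 35 + 7*4 = 35 + 28 = 63)
N(s) = s*(-5 + sqrt(6 + s)) (N(s) = (sqrt(6 + s) - 5)*s = (-5 + sqrt(6 + s))*s = s*(-5 + sqrt(6 + s)))
X(I, u) = u*(-5 + sqrt(7)) (X(I, u) = (1*(-5 + sqrt(6 + 1)))*u = (1*(-5 + sqrt(7)))*u = (-5 + sqrt(7))*u = u*(-5 + sqrt(7)))
f(x) = -3*x
f(-41) + X(24, -15) = -3*(-41) - 15*(-5 + sqrt(7)) = 123 + (75 - 15*sqrt(7)) = 198 - 15*sqrt(7)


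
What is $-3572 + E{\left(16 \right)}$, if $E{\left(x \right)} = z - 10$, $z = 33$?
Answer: $-3549$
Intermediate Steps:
$E{\left(x \right)} = 23$ ($E{\left(x \right)} = 33 - 10 = 23$)
$-3572 + E{\left(16 \right)} = -3572 + 23 = -3549$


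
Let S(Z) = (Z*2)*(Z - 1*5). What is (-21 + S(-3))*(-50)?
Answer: -1350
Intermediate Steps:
S(Z) = 2*Z*(-5 + Z) (S(Z) = (2*Z)*(Z - 5) = (2*Z)*(-5 + Z) = 2*Z*(-5 + Z))
(-21 + S(-3))*(-50) = (-21 + 2*(-3)*(-5 - 3))*(-50) = (-21 + 2*(-3)*(-8))*(-50) = (-21 + 48)*(-50) = 27*(-50) = -1350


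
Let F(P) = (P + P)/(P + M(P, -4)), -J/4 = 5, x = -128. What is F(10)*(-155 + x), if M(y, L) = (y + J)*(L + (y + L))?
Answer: 566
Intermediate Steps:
J = -20 (J = -4*5 = -20)
M(y, L) = (-20 + y)*(y + 2*L) (M(y, L) = (y - 20)*(L + (y + L)) = (-20 + y)*(L + (L + y)) = (-20 + y)*(y + 2*L))
F(P) = 2*P/(160 + P² - 27*P) (F(P) = (P + P)/(P + (P² - 40*(-4) - 20*P + 2*(-4)*P)) = (2*P)/(P + (P² + 160 - 20*P - 8*P)) = (2*P)/(P + (160 + P² - 28*P)) = (2*P)/(160 + P² - 27*P) = 2*P/(160 + P² - 27*P))
F(10)*(-155 + x) = (2*10/(160 + 10² - 27*10))*(-155 - 128) = (2*10/(160 + 100 - 270))*(-283) = (2*10/(-10))*(-283) = (2*10*(-⅒))*(-283) = -2*(-283) = 566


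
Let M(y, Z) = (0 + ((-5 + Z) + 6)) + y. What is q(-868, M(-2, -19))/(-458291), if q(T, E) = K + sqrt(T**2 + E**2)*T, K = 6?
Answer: -6/458291 + 3472*sqrt(47114)/458291 ≈ 1.6444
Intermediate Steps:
M(y, Z) = 1 + Z + y (M(y, Z) = (0 + (1 + Z)) + y = (1 + Z) + y = 1 + Z + y)
q(T, E) = 6 + T*sqrt(E**2 + T**2) (q(T, E) = 6 + sqrt(T**2 + E**2)*T = 6 + sqrt(E**2 + T**2)*T = 6 + T*sqrt(E**2 + T**2))
q(-868, M(-2, -19))/(-458291) = (6 - 868*sqrt((1 - 19 - 2)**2 + (-868)**2))/(-458291) = (6 - 868*sqrt((-20)**2 + 753424))*(-1/458291) = (6 - 868*sqrt(400 + 753424))*(-1/458291) = (6 - 3472*sqrt(47114))*(-1/458291) = -6/458291 + 3472*sqrt(47114)/458291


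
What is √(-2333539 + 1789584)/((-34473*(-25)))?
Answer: I*√543955/861825 ≈ 0.00085578*I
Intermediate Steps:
√(-2333539 + 1789584)/((-34473*(-25))) = √(-543955)/861825 = (I*√543955)*(1/861825) = I*√543955/861825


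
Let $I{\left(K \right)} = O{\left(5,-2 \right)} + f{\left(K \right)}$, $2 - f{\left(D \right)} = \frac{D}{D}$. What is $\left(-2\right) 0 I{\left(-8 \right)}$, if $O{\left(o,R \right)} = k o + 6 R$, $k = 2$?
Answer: $0$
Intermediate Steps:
$O{\left(o,R \right)} = 2 o + 6 R$
$f{\left(D \right)} = 1$ ($f{\left(D \right)} = 2 - \frac{D}{D} = 2 - 1 = 1$)
$I{\left(K \right)} = -1$ ($I{\left(K \right)} = \left(2 \cdot 5 + 6 \left(-2\right)\right) + 1 = \left(10 - 12\right) + 1 = -2 + 1 = -1$)
$\left(-2\right) 0 I{\left(-8 \right)} = \left(-2\right) 0 \left(-1\right) = 0 \left(-1\right) = 0$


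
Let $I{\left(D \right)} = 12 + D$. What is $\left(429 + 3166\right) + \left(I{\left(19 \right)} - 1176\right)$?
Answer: $2450$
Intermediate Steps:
$\left(429 + 3166\right) + \left(I{\left(19 \right)} - 1176\right) = \left(429 + 3166\right) + \left(\left(12 + 19\right) - 1176\right) = 3595 + \left(31 - 1176\right) = 3595 - 1145 = 2450$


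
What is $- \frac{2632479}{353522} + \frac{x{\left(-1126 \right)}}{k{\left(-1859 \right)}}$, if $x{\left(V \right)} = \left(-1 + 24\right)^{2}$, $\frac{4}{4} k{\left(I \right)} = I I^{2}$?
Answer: $- \frac{1300947399122483}{174707384692126} \approx -7.4464$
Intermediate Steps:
$k{\left(I \right)} = I^{3}$ ($k{\left(I \right)} = I I^{2} = I^{3}$)
$x{\left(V \right)} = 529$ ($x{\left(V \right)} = 23^{2} = 529$)
$- \frac{2632479}{353522} + \frac{x{\left(-1126 \right)}}{k{\left(-1859 \right)}} = - \frac{2632479}{353522} + \frac{529}{\left(-1859\right)^{3}} = \left(-2632479\right) \frac{1}{353522} + \frac{529}{-6424482779} = - \frac{2632479}{353522} + 529 \left(- \frac{1}{6424482779}\right) = - \frac{2632479}{353522} - \frac{529}{6424482779} = - \frac{1300947399122483}{174707384692126}$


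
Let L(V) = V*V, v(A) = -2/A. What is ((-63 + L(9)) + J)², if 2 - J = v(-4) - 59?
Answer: 24649/4 ≈ 6162.3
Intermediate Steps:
L(V) = V²
J = 121/2 (J = 2 - (-2/(-4) - 59) = 2 - (-2*(-¼) - 59) = 2 - (½ - 59) = 2 - 1*(-117/2) = 2 + 117/2 = 121/2 ≈ 60.500)
((-63 + L(9)) + J)² = ((-63 + 9²) + 121/2)² = ((-63 + 81) + 121/2)² = (18 + 121/2)² = (157/2)² = 24649/4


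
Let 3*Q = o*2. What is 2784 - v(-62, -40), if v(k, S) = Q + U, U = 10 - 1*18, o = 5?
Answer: 8366/3 ≈ 2788.7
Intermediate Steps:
Q = 10/3 (Q = (5*2)/3 = (⅓)*10 = 10/3 ≈ 3.3333)
U = -8 (U = 10 - 18 = -8)
v(k, S) = -14/3 (v(k, S) = 10/3 - 8 = -14/3)
2784 - v(-62, -40) = 2784 - 1*(-14/3) = 2784 + 14/3 = 8366/3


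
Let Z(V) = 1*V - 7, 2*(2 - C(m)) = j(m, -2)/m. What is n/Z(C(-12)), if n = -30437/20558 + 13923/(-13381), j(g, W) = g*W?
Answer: 693506531/1100346392 ≈ 0.63026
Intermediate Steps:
j(g, W) = W*g
C(m) = 3 (C(m) = 2 - (-2*m)/(2*m) = 2 - ½*(-2) = 2 + 1 = 3)
n = -693506531/275086598 (n = -30437*1/20558 + 13923*(-1/13381) = -30437/20558 - 13923/13381 = -693506531/275086598 ≈ -2.5210)
Z(V) = -7 + V (Z(V) = V - 7 = -7 + V)
n/Z(C(-12)) = -693506531/(275086598*(-7 + 3)) = -693506531/275086598/(-4) = -693506531/275086598*(-¼) = 693506531/1100346392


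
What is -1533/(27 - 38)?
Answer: 1533/11 ≈ 139.36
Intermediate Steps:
-1533/(27 - 38) = -1533/(-11) = -1/11*(-1533) = 1533/11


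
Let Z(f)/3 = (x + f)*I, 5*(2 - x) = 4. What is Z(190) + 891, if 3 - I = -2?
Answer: 3759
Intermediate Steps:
I = 5 (I = 3 - 1*(-2) = 3 + 2 = 5)
x = 6/5 (x = 2 - ⅕*4 = 2 - ⅘ = 6/5 ≈ 1.2000)
Z(f) = 18 + 15*f (Z(f) = 3*((6/5 + f)*5) = 3*(6 + 5*f) = 18 + 15*f)
Z(190) + 891 = (18 + 15*190) + 891 = (18 + 2850) + 891 = 2868 + 891 = 3759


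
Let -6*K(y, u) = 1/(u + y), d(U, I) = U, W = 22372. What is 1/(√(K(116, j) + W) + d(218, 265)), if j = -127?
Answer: 14388/1660031 - 13*√576642/1660031 ≈ 0.0027205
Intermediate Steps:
K(y, u) = -1/(6*(u + y))
1/(√(K(116, j) + W) + d(218, 265)) = 1/(√(-1/(6*(-127) + 6*116) + 22372) + 218) = 1/(√(-1/(-762 + 696) + 22372) + 218) = 1/(√(-1/(-66) + 22372) + 218) = 1/(√(-1*(-1/66) + 22372) + 218) = 1/(√(1/66 + 22372) + 218) = 1/(√(1476553/66) + 218) = 1/(13*√576642/66 + 218) = 1/(218 + 13*√576642/66)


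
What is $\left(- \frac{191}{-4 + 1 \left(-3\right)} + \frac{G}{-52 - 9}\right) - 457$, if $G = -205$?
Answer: $- \frac{182053}{427} \approx -426.35$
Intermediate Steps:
$\left(- \frac{191}{-4 + 1 \left(-3\right)} + \frac{G}{-52 - 9}\right) - 457 = \left(- \frac{191}{-4 + 1 \left(-3\right)} - \frac{205}{-52 - 9}\right) - 457 = \left(- \frac{191}{-4 - 3} - \frac{205}{-52 - 9}\right) - 457 = \left(- \frac{191}{-7} - \frac{205}{-61}\right) - 457 = \left(\left(-191\right) \left(- \frac{1}{7}\right) - - \frac{205}{61}\right) - 457 = \left(\frac{191}{7} + \frac{205}{61}\right) - 457 = \frac{13086}{427} - 457 = - \frac{182053}{427}$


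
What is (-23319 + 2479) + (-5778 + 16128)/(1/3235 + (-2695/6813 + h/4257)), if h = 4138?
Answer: -8706180292655/3006491167 ≈ -2895.8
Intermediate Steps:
(-23319 + 2479) + (-5778 + 16128)/(1/3235 + (-2695/6813 + h/4257)) = (-23319 + 2479) + (-5778 + 16128)/(1/3235 + (-2695/6813 + 4138/4257)) = -20840 + 10350/(1/3235 + (-2695*1/6813 + 4138*(1/4257))) = -20840 + 10350/(1/3235 + (-2695/6813 + 4138/4257)) = -20840 + 10350/(1/3235 + 1857731/3222549) = -20840 + 10350/(6012982334/10424946015) = -20840 + 10350*(10424946015/6012982334) = -20840 + 53949095627625/3006491167 = -8706180292655/3006491167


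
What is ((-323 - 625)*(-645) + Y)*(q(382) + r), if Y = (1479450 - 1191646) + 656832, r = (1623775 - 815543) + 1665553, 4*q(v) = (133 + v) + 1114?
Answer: 3850080663456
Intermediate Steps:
q(v) = 1247/4 + v/4 (q(v) = ((133 + v) + 1114)/4 = (1247 + v)/4 = 1247/4 + v/4)
r = 2473785 (r = 808232 + 1665553 = 2473785)
Y = 944636 (Y = 287804 + 656832 = 944636)
((-323 - 625)*(-645) + Y)*(q(382) + r) = ((-323 - 625)*(-645) + 944636)*((1247/4 + (¼)*382) + 2473785) = (-948*(-645) + 944636)*((1247/4 + 191/2) + 2473785) = (611460 + 944636)*(1629/4 + 2473785) = 1556096*(9896769/4) = 3850080663456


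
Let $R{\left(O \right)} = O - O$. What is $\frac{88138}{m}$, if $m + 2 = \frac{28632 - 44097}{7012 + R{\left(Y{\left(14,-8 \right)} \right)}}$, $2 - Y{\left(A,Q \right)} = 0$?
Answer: $- \frac{618023656}{29489} \approx -20958.0$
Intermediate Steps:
$Y{\left(A,Q \right)} = 2$ ($Y{\left(A,Q \right)} = 2 - 0 = 2 + 0 = 2$)
$R{\left(O \right)} = 0$
$m = - \frac{29489}{7012}$ ($m = -2 + \frac{28632 - 44097}{7012 + 0} = -2 - \frac{15465}{7012} = - \frac{29489}{7012} \approx -4.2055$)
$\frac{88138}{m} = \frac{88138}{- \frac{29489}{7012}} = 88138 \left(- \frac{7012}{29489}\right) = - \frac{618023656}{29489}$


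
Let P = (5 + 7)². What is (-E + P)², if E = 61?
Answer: 6889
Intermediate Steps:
P = 144 (P = 12² = 144)
(-E + P)² = (-1*61 + 144)² = (-61 + 144)² = 83² = 6889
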